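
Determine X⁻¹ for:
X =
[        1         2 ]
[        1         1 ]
det(X) = -1
X⁻¹ =
[       -1         2 ]
[        1        -1 ]

For a 2×2 matrix X = [[a, b], [c, d]] with det(X) ≠ 0, X⁻¹ = (1/det(X)) * [[d, -b], [-c, a]].
det(X) = (1)*(1) - (2)*(1) = 1 - 2 = -1.
X⁻¹ = (1/-1) * [[1, -2], [-1, 1]].
Dividing each entry by -1 and reducing:
X⁻¹ =
[       -1         2 ]
[        1        -1 ]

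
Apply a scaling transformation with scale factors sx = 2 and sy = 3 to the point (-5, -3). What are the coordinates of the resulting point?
(-10, -9)

Scaling matrix:
[[2, 0], [0, 3]]
Result: (-5 × 2, -3 × 3) = (-10, -9)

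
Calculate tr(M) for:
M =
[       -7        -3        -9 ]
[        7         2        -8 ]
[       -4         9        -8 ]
tr(M) = -7 + 2 - 8 = -13

The trace of a square matrix is the sum of its diagonal entries.
Diagonal entries of M: M[0][0] = -7, M[1][1] = 2, M[2][2] = -8.
tr(M) = -7 + 2 - 8 = -13.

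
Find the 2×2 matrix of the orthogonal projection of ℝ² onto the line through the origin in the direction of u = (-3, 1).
[[9/10, -3/10], [-3/10, 1/10]]

The orthogonal projection onto the line spanned by a nonzero vector u = (a, b) has matrix P = (u uᵀ) / (uᵀ u) = (1/(a² + b²)) · [[a², ab], [ab, b²]].
Here u = (-3, 1), so a² + b² = 9 + 1 = 10.
P = (1/10) · [[9, -3], [-3, 1]] = [[9/10, -3/10], [-3/10, 1/10]].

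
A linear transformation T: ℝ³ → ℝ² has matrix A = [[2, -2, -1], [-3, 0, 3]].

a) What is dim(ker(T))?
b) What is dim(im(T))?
dim(ker) = 1, dim(im) = 2

The two rows are not scalar multiples of one another (no single k satisfies row 2 = k × row 1), so they are linearly independent.
Thus rank(A) = 2.
dim(im(T)) = rank(A) = 2.
By the rank-nullity theorem applied to T: ℝ³ → ℝ², rank(A) + nullity(A) = 3 (the domain dimension), so dim(ker(T)) = 3 - 2 = 1.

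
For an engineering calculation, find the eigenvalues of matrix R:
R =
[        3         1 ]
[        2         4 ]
λ = 2, 5

Solve det(R - λI) = 0. For a 2×2 matrix the characteristic equation is λ² - (trace)λ + det = 0.
trace(R) = a + d = 3 + 4 = 7.
det(R) = a*d - b*c = (3)*(4) - (1)*(2) = 12 - 2 = 10.
Characteristic equation: λ² - (7)λ + (10) = 0.
Discriminant = (7)² - 4*(10) = 49 - 40 = 9.
λ = (7 ± √9) / 2 = (7 ± 3) / 2 = 2, 5.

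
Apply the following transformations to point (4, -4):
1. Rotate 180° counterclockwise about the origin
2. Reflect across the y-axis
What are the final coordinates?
(4, 4)

Step 1: Rotate 180° → (-4, 4)
Step 2: Reflect across the y-axis → (4, 4)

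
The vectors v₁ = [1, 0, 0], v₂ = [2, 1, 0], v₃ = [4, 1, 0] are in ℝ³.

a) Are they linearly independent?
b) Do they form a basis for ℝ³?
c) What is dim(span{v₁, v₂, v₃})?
Not independent, not a basis, dim(span) = 2

Check whether v₃ can be written as a linear combination of v₁ and v₂.
v₃ = (2)·v₁ + (1)·v₂ = [4, 1, 0], so the three vectors are linearly dependent.
Thus they do not form a basis for ℝ³, and dim(span{v₁, v₂, v₃}) = 2 (spanned by v₁ and v₂).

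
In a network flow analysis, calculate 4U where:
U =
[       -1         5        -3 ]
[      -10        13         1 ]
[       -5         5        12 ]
4U =
[       -4        20       -12 ]
[      -40        52         4 ]
[      -20        20        48 ]

Scalar multiplication is elementwise: (4U)[i][j] = 4 * U[i][j].
  (4U)[0][0] = 4 * (-1) = -4
  (4U)[0][1] = 4 * (5) = 20
  (4U)[0][2] = 4 * (-3) = -12
  (4U)[1][0] = 4 * (-10) = -40
  (4U)[1][1] = 4 * (13) = 52
  (4U)[1][2] = 4 * (1) = 4
  (4U)[2][0] = 4 * (-5) = -20
  (4U)[2][1] = 4 * (5) = 20
  (4U)[2][2] = 4 * (12) = 48
4U =
[       -4        20       -12 ]
[      -40        52         4 ]
[      -20        20        48 ]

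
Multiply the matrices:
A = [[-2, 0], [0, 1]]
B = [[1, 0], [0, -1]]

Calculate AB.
[[-2, 0], [0, -1]]

Each entry (i,j) of AB = sum over k of A[i][k]*B[k][j].
(AB)[0][0] = (-2)*(1) + (0)*(0) = -2
(AB)[0][1] = (-2)*(0) + (0)*(-1) = 0
(AB)[1][0] = (0)*(1) + (1)*(0) = 0
(AB)[1][1] = (0)*(0) + (1)*(-1) = -1
AB = [[-2, 0], [0, -1]]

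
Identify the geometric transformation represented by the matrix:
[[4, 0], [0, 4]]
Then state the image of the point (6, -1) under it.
uniform scaling by factor 4; image of (6, -1) is (24, -4)

This is a diagonal matrix with equal entries 4, so it scales both axes by the same factor 4.
The matrix [[4, 0], [0, 4]] represents: uniform scaling by factor 4.
Applying it to (6, -1): [4·6 + 0·-1, 0·6 + 4·-1] = (24, -4).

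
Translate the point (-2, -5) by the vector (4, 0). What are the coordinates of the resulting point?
(2, -5)

Translation by (4, 0):
x' = -2 + 4 = 2
y' = -5 + 0 = -5
Homogeneous matrix: [[1, 0, 4], [0, 1, 0], [0, 0, 1]]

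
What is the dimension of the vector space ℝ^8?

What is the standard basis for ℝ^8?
Dimension = 8; standard basis = {e_1, e_2, e_3, …, e_8}

ℝ^8 is the space of 8-tuples of real numbers; its dimension is 8.
The standard basis consists of 8 vectors: e_1, e_2, e_3, …, e_8, where e_i is the vector with 1 in position i and 0 elsewhere.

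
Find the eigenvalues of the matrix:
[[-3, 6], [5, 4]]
λ = -6 and λ = 7

Characteristic equation: det(A - λI) = 0
λ² - (trace)λ + (det) = 0
λ² - (1)λ + (-42) = 0
λ² - 1λ - 42 = 0
Solving: λ = -6, 7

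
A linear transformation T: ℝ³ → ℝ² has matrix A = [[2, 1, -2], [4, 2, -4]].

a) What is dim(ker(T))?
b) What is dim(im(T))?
dim(ker) = 2, dim(im) = 1

Observe that row 2 = 2 × row 1 (so the rows are linearly dependent).
Thus rank(A) = 1 (only one linearly independent row).
dim(im(T)) = rank(A) = 1.
By the rank-nullity theorem applied to T: ℝ³ → ℝ², rank(A) + nullity(A) = 3 (the domain dimension), so dim(ker(T)) = 3 - 1 = 2.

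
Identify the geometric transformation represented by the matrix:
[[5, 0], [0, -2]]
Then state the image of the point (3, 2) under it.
non-uniform scaling by (5, -2); image of (3, 2) is (15, -4)

This is diagonal with distinct entries, so it scales the x-axis by 5 and the y-axis by -2.
The matrix [[5, 0], [0, -2]] represents: non-uniform scaling by (5, -2).
Applying it to (3, 2): [5·3 + 0·2, 0·3 + -2·2] = (15, -4).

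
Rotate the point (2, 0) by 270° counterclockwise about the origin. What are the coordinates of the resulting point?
(0, -2)

Rotation matrix R(θ) = [[cos θ, -sin θ], [sin θ, cos θ]]; for θ = 270°:
R = [[0, 1], [-1, 0]]
Result: R × [2, 0]ᵀ = [0·2 + (1)·0, -1·2 + (0)·0]ᵀ = (0, -2)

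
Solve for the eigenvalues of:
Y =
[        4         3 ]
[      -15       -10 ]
λ = -5, -1

Solve det(Y - λI) = 0. For a 2×2 matrix the characteristic equation is λ² - (trace)λ + det = 0.
trace(Y) = a + d = 4 - 10 = -6.
det(Y) = a*d - b*c = (4)*(-10) - (3)*(-15) = -40 + 45 = 5.
Characteristic equation: λ² - (-6)λ + (5) = 0.
Discriminant = (-6)² - 4*(5) = 36 - 20 = 16.
λ = (-6 ± √16) / 2 = (-6 ± 4) / 2 = -5, -1.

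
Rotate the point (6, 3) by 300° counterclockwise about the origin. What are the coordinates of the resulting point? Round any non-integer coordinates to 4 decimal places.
(5.5981, -3.6962)

Rotation matrix R(θ) = [[cos θ, -sin θ], [sin θ, cos θ]]; for θ = 300°:
R = [[1/2, √3/2], [-√3/2, 1/2]]
Result: R × [6, 3]ᵀ = [1/2·6 + (√3/2)·3, -√3/2·6 + (1/2)·3]ᵀ = (5.5981, -3.6962)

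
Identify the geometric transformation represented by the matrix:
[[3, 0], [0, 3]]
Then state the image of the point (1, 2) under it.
uniform scaling by factor 3; image of (1, 2) is (3, 6)

This is a diagonal matrix with equal entries 3, so it scales both axes by the same factor 3.
The matrix [[3, 0], [0, 3]] represents: uniform scaling by factor 3.
Applying it to (1, 2): [3·1 + 0·2, 0·1 + 3·2] = (3, 6).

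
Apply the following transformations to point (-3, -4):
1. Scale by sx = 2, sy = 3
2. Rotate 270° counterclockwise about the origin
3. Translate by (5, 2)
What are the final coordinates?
(-7, 8)

Step 1: Scale → (-6, -12)
Step 2: Rotate 270° → (-12, 6)
Step 3: Translate → (-7, 8)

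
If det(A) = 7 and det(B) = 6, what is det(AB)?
42

Use the multiplicative property of determinants: det(AB) = det(A)*det(B).
det(AB) = (7)*(6) = 42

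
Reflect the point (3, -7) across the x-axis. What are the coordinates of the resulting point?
(3, 7)

Reflection across x-axis: (3, -7) → (3, 7)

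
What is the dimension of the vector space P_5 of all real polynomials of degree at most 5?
Dimension = 6

A polynomial of degree at most 5 can be written as a₀ + a₁x + a₂x² + … + a_5x^5, with 6 free coefficients a₀, …, a_5.
The set {1, x, x², …, x^5} is a basis: it spans P_5 (every such polynomial is a linear combination of these) and is linearly independent (a polynomial is zero iff all its coefficients are zero).
Therefore dim(P_5) = 5 + 1 = 6.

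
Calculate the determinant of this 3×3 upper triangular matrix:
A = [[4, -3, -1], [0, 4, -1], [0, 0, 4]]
64

The determinant of a triangular matrix is the product of its diagonal entries (the off-diagonal entries above the diagonal do not affect it).
det(A) = (4) * (4) * (4) = 64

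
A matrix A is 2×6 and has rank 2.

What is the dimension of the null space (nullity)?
4

The rank-nullity theorem for an m×n matrix states:
rank(A) + nullity(A) = n (the number of columns).
Here n = 6 and rank(A) = 2, so nullity(A) = 6 - 2 = 4.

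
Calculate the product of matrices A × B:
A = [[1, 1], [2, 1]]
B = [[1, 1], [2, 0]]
[[3, 1], [4, 2]]

Matrix multiplication:
C[0][0] = 1×1 + 1×2 = 3
C[0][1] = 1×1 + 1×0 = 1
C[1][0] = 2×1 + 1×2 = 4
C[1][1] = 2×1 + 1×0 = 2
Result: [[3, 1], [4, 2]]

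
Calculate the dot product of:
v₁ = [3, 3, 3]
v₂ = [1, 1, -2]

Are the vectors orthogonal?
0, Yes

The dot product is the sum of products of corresponding components.
v₁·v₂ = (3)*(1) + (3)*(1) + (3)*(-2) = 3 + 3 - 6 = 0.
Two vectors are orthogonal iff their dot product is 0; here the dot product is 0, so the vectors are orthogonal.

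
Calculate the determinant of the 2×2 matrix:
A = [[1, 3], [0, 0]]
0

For A = [[a, b], [c, d]], det(A) = a*d - b*c.
det(A) = (1)*(0) - (3)*(0) = 0 - 0 = 0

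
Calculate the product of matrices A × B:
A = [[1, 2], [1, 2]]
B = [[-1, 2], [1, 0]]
[[1, 2], [1, 2]]

Matrix multiplication:
C[0][0] = 1×-1 + 2×1 = 1
C[0][1] = 1×2 + 2×0 = 2
C[1][0] = 1×-1 + 2×1 = 1
C[1][1] = 1×2 + 2×0 = 2
Result: [[1, 2], [1, 2]]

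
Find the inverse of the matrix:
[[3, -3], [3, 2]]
[[2/15, 1/5], [-1/5, 1/5]]

For [[a,b],[c,d]], inverse = (1/det)·[[d,-b],[-c,a]]
det = 3·2 - -3·3 = 15
Inverse = (1/15)·[[2, 3], [-3, 3]]
        = [[2/15, 1/5], [-1/5, 1/5]]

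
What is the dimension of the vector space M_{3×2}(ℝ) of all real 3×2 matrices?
Dimension = 6

A real 3×2 matrix is determined by its 3·2 = 6 independent entries.
A standard basis is {E_ij : 1 ≤ i ≤ 3, 1 ≤ j ≤ 2}, where E_ij has a 1 in position (i, j) and 0 elsewhere — there are 6 such matrices, and they are linearly independent and span M_{3×2}(ℝ).
Therefore dim(M_{3×2}(ℝ)) = 6.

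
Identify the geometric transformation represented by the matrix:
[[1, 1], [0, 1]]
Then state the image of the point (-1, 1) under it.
horizontal shear with factor 1; image of (-1, 1) is (0, 1)

The matrix [[1, k], [0, 1]] sends (x, y) to (x + 1y, y), leaving the y-coordinate fixed: a horizontal shear.
The matrix [[1, 1], [0, 1]] represents: horizontal shear with factor 1.
Applying it to (-1, 1): [1·-1 + 1·1, 0·-1 + 1·1] = (0, 1).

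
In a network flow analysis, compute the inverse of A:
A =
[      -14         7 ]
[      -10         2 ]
det(A) = 42
A⁻¹ =
[     1/21      -1/6 ]
[     5/21      -1/3 ]

For a 2×2 matrix A = [[a, b], [c, d]] with det(A) ≠ 0, A⁻¹ = (1/det(A)) * [[d, -b], [-c, a]].
det(A) = (-14)*(2) - (7)*(-10) = -28 + 70 = 42.
A⁻¹ = (1/42) * [[2, -7], [10, -14]].
Dividing each entry by 42 and reducing:
A⁻¹ =
[     1/21      -1/6 ]
[     5/21      -1/3 ]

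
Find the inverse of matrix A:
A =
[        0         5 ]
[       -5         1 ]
det(A) = 25
A⁻¹ =
[     1/25      -1/5 ]
[      1/5         0 ]

For a 2×2 matrix A = [[a, b], [c, d]] with det(A) ≠ 0, A⁻¹ = (1/det(A)) * [[d, -b], [-c, a]].
det(A) = (0)*(1) - (5)*(-5) = 0 + 25 = 25.
A⁻¹ = (1/25) * [[1, -5], [5, 0]].
Dividing each entry by 25 and reducing:
A⁻¹ =
[     1/25      -1/5 ]
[      1/5         0 ]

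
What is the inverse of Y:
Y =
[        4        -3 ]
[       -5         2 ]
det(Y) = -7
Y⁻¹ =
[     -2/7      -3/7 ]
[     -5/7      -4/7 ]

For a 2×2 matrix Y = [[a, b], [c, d]] with det(Y) ≠ 0, Y⁻¹ = (1/det(Y)) * [[d, -b], [-c, a]].
det(Y) = (4)*(2) - (-3)*(-5) = 8 - 15 = -7.
Y⁻¹ = (1/-7) * [[2, 3], [5, 4]].
Dividing each entry by -7 and reducing:
Y⁻¹ =
[     -2/7      -3/7 ]
[     -5/7      -4/7 ]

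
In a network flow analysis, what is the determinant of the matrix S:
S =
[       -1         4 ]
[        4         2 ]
det(S) = -18

For a 2×2 matrix [[a, b], [c, d]], det = a*d - b*c.
det(S) = (-1)*(2) - (4)*(4) = -2 - 16 = -18.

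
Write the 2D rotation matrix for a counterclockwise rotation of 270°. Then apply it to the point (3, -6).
R = [[0, 1], [-1, 0]]; R·(3, -6) = (-6, -3)

Rotation matrix formula: R(θ) = [[cos θ, -sin θ], [sin θ, cos θ]]
For θ = 270°:
cos(270°) = 0
sin(270°) = -1
R = [[0, 1], [-1, 0]]
Apply to (3, -6): [0·3 + (1)·-6, -1·3 + 0·-6] = (-6, -3)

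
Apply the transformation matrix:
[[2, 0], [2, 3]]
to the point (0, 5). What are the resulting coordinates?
(0, 15)

Matrix multiplication:
[[2, 0], [2, 3]] × [0, 5]ᵀ
= [2×0 + 0×5, 2×0 + 3×5]ᵀ
= [0.0000, 15.0000]ᵀ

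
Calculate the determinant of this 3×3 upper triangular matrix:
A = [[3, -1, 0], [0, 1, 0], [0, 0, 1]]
3

The determinant of a triangular matrix is the product of its diagonal entries (the off-diagonal entries above the diagonal do not affect it).
det(A) = (3) * (1) * (1) = 3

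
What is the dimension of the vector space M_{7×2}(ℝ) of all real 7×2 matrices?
Dimension = 14

A real 7×2 matrix is determined by its 7·2 = 14 independent entries.
A standard basis is {E_ij : 1 ≤ i ≤ 7, 1 ≤ j ≤ 2}, where E_ij has a 1 in position (i, j) and 0 elsewhere — there are 14 such matrices, and they are linearly independent and span M_{7×2}(ℝ).
Therefore dim(M_{7×2}(ℝ)) = 14.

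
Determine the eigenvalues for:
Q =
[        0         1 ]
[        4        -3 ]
λ = -4, 1

Solve det(Q - λI) = 0. For a 2×2 matrix the characteristic equation is λ² - (trace)λ + det = 0.
trace(Q) = a + d = 0 - 3 = -3.
det(Q) = a*d - b*c = (0)*(-3) - (1)*(4) = 0 - 4 = -4.
Characteristic equation: λ² - (-3)λ + (-4) = 0.
Discriminant = (-3)² - 4*(-4) = 9 + 16 = 25.
λ = (-3 ± √25) / 2 = (-3 ± 5) / 2 = -4, 1.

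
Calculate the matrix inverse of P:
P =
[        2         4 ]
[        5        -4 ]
det(P) = -28
P⁻¹ =
[      1/7       1/7 ]
[     5/28     -1/14 ]

For a 2×2 matrix P = [[a, b], [c, d]] with det(P) ≠ 0, P⁻¹ = (1/det(P)) * [[d, -b], [-c, a]].
det(P) = (2)*(-4) - (4)*(5) = -8 - 20 = -28.
P⁻¹ = (1/-28) * [[-4, -4], [-5, 2]].
Dividing each entry by -28 and reducing:
P⁻¹ =
[      1/7       1/7 ]
[     5/28     -1/14 ]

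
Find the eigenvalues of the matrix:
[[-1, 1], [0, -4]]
λ = -4 and λ = -1

Characteristic equation: det(A - λI) = 0
λ² - (trace)λ + (det) = 0
λ² - (-5)λ + (4) = 0
λ² + 5λ + 4 = 0
Solving: λ = -4, -1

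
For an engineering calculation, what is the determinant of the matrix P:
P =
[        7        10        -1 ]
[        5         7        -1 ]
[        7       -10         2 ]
det(P) = -43

Expand along row 0 (cofactor expansion): det(P) = a*(e*i - f*h) - b*(d*i - f*g) + c*(d*h - e*g), where the 3×3 is [[a, b, c], [d, e, f], [g, h, i]].
Minor M_00 = (7)*(2) - (-1)*(-10) = 14 - 10 = 4.
Minor M_01 = (5)*(2) - (-1)*(7) = 10 + 7 = 17.
Minor M_02 = (5)*(-10) - (7)*(7) = -50 - 49 = -99.
det(P) = (7)*(4) - (10)*(17) + (-1)*(-99) = 28 - 170 + 99 = -43.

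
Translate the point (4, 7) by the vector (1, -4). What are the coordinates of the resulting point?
(5, 3)

Translation by (1, -4):
x' = 4 + 1 = 5
y' = 7 + -4 = 3
Homogeneous matrix: [[1, 0, 1], [0, 1, -4], [0, 0, 1]]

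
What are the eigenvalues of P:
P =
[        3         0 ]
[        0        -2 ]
λ = -2, 3

Solve det(P - λI) = 0. For a 2×2 matrix the characteristic equation is λ² - (trace)λ + det = 0.
trace(P) = a + d = 3 - 2 = 1.
det(P) = a*d - b*c = (3)*(-2) - (0)*(0) = -6 - 0 = -6.
Characteristic equation: λ² - (1)λ + (-6) = 0.
Discriminant = (1)² - 4*(-6) = 1 + 24 = 25.
λ = (1 ± √25) / 2 = (1 ± 5) / 2 = -2, 3.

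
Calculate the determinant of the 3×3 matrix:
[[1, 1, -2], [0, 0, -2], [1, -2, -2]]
-6

Expansion along first row:
det = 1·det([[0,-2],[-2,-2]]) - 1·det([[0,-2],[1,-2]]) + -2·det([[0,0],[1,-2]])
    = 1·(0·-2 - -2·-2) - 1·(0·-2 - -2·1) + -2·(0·-2 - 0·1)
    = 1·-4 - 1·2 + -2·0
    = -4 + -2 + 0 = -6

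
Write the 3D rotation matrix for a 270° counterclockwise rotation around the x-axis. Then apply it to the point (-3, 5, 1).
R = [[1, 0, 0], [0, 0, 1], [0, -1, 0]]; R·(-3, 5, 1) = (-3, 1, -5)

Rotation matrix for 270° around x-axis:
cos(270°) = 0, sin(270°) = -1
R = [[1, 0, 0], [0, 0, 1], [0, -1, 0]]
Apply to (-3, 5, 1): R·[-3, 5, 1]ᵀ = (-3, 1, -5)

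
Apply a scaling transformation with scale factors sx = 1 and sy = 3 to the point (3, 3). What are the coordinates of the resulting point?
(3, 9)

Scaling matrix:
[[1, 0], [0, 3]]
Result: (3 × 1, 3 × 3) = (3, 9)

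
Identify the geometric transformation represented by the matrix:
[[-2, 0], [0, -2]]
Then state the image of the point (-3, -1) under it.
uniform scaling by factor -2; image of (-3, -1) is (6, 2)

This is a diagonal matrix with equal entries -2, so it scales both axes by the same factor -2.
The matrix [[-2, 0], [0, -2]] represents: uniform scaling by factor -2.
Applying it to (-3, -1): [-2·-3 + 0·-1, 0·-3 + -2·-1] = (6, 2).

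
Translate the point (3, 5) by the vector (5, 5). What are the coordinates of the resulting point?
(8, 10)

Translation by (5, 5):
x' = 3 + 5 = 8
y' = 5 + 5 = 10
Homogeneous matrix: [[1, 0, 5], [0, 1, 5], [0, 0, 1]]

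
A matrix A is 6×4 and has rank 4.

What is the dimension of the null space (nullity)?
0

The rank-nullity theorem for an m×n matrix states:
rank(A) + nullity(A) = n (the number of columns).
Here n = 4 and rank(A) = 4, so nullity(A) = 4 - 4 = 0.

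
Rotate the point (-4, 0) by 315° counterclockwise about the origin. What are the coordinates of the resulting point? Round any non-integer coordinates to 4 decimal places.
(-2.8284, 2.8284)

Rotation matrix R(θ) = [[cos θ, -sin θ], [sin θ, cos θ]]; for θ = 315°:
R = [[√2/2, √2/2], [-√2/2, √2/2]]
Result: R × [-4, 0]ᵀ = [√2/2·-4 + (√2/2)·0, -√2/2·-4 + (√2/2)·0]ᵀ = (-2.8284, 2.8284)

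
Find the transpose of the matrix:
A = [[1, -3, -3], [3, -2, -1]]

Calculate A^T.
[[1, 3], [-3, -2], [-3, -1]]

The transpose sends entry (i,j) to (j,i); rows become columns.
Row 0 of A: [1, -3, -3] -> column 0 of A^T.
Row 1 of A: [3, -2, -1] -> column 1 of A^T.
A^T = [[1, 3], [-3, -2], [-3, -1]]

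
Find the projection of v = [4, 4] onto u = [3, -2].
[12/13, -8/13]

The projection of v onto u is proj_u(v) = ((v·u) / (u·u)) · u.
v·u = (4)*(3) + (4)*(-2) = 4.
u·u = (3)*(3) + (-2)*(-2) = 13.
coefficient = 4 / 13 = 4/13.
proj_u(v) = 4/13 · [3, -2] = [12/13, -8/13].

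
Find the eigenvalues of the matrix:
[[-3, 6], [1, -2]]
λ = -5 and λ = 0

Characteristic equation: det(A - λI) = 0
λ² - (trace)λ + (det) = 0
λ² - (-5)λ + (0) = 0
λ² + 5λ + 0 = 0
Solving: λ = -5, 0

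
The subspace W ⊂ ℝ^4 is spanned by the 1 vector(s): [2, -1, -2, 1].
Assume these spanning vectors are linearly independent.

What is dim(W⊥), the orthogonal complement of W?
dim(W⊥) = 3

For any subspace W of ℝ^n, dim(W) + dim(W⊥) = n (the whole-space dimension).
Here the given 1 vectors are linearly independent, so dim(W) = 1.
Thus dim(W⊥) = n - dim(W) = 4 - 1 = 3.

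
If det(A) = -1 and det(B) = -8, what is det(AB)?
8

Use the multiplicative property of determinants: det(AB) = det(A)*det(B).
det(AB) = (-1)*(-8) = 8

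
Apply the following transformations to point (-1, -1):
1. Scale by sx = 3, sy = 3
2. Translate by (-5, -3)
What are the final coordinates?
(-8, -6)

Step 1: Scale (-1, -1) by (sx, sy) = (3, 3) → (-3, -3)
Step 2: Translate by (-5, -3) → (-8, -6)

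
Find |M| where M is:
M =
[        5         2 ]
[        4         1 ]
det(M) = -3

For a 2×2 matrix [[a, b], [c, d]], det = a*d - b*c.
det(M) = (5)*(1) - (2)*(4) = 5 - 8 = -3.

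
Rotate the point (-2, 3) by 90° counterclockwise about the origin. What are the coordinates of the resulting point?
(-3, -2)

Rotation matrix R(θ) = [[cos θ, -sin θ], [sin θ, cos θ]]; for θ = 90°:
R = [[0, -1], [1, 0]]
Result: R × [-2, 3]ᵀ = [0·-2 + (-1)·3, 1·-2 + (0)·3]ᵀ = (-3, -2)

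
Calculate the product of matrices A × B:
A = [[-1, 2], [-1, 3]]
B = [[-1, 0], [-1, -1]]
[[-1, -2], [-2, -3]]

Matrix multiplication:
C[0][0] = -1×-1 + 2×-1 = -1
C[0][1] = -1×0 + 2×-1 = -2
C[1][0] = -1×-1 + 3×-1 = -2
C[1][1] = -1×0 + 3×-1 = -3
Result: [[-1, -2], [-2, -3]]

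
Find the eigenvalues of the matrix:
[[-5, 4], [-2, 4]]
λ = -4 and λ = 3

Characteristic equation: det(A - λI) = 0
λ² - (trace)λ + (det) = 0
λ² - (-1)λ + (-12) = 0
λ² + 1λ - 12 = 0
Solving: λ = -4, 3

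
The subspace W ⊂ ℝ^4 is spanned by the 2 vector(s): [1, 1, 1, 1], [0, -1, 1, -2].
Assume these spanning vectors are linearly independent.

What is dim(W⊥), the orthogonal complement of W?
dim(W⊥) = 2

For any subspace W of ℝ^n, dim(W) + dim(W⊥) = n (the whole-space dimension).
Here the given 2 vectors are linearly independent, so dim(W) = 2.
Thus dim(W⊥) = n - dim(W) = 4 - 2 = 2.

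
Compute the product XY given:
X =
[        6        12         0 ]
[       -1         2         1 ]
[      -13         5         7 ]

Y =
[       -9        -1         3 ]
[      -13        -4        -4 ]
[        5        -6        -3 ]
XY =
[     -210       -54       -30 ]
[      -12       -13       -14 ]
[       87       -49       -80 ]

Matrix multiplication: (XY)[i][j] = sum over k of X[i][k] * Y[k][j].
  (XY)[0][0] = (6)*(-9) + (12)*(-13) + (0)*(5) = -210
  (XY)[0][1] = (6)*(-1) + (12)*(-4) + (0)*(-6) = -54
  (XY)[0][2] = (6)*(3) + (12)*(-4) + (0)*(-3) = -30
  (XY)[1][0] = (-1)*(-9) + (2)*(-13) + (1)*(5) = -12
  (XY)[1][1] = (-1)*(-1) + (2)*(-4) + (1)*(-6) = -13
  (XY)[1][2] = (-1)*(3) + (2)*(-4) + (1)*(-3) = -14
  (XY)[2][0] = (-13)*(-9) + (5)*(-13) + (7)*(5) = 87
  (XY)[2][1] = (-13)*(-1) + (5)*(-4) + (7)*(-6) = -49
  (XY)[2][2] = (-13)*(3) + (5)*(-4) + (7)*(-3) = -80
XY =
[     -210       -54       -30 ]
[      -12       -13       -14 ]
[       87       -49       -80 ]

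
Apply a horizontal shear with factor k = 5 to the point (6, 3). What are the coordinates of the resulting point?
(21, 3)

Shear matrix for horizontal shear with factor k = 5:
[[1, 5], [0, 1]]
Result: (6, 3) → (21, 3)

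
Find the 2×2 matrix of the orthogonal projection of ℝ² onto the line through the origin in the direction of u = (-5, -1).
[[25/26, 5/26], [5/26, 1/26]]

The orthogonal projection onto the line spanned by a nonzero vector u = (a, b) has matrix P = (u uᵀ) / (uᵀ u) = (1/(a² + b²)) · [[a², ab], [ab, b²]].
Here u = (-5, -1), so a² + b² = 25 + 1 = 26.
P = (1/26) · [[25, 5], [5, 1]] = [[25/26, 5/26], [5/26, 1/26]].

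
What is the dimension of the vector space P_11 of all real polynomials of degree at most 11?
Dimension = 12

A polynomial of degree at most 11 can be written as a₀ + a₁x + a₂x² + … + a_11x^11, with 12 free coefficients a₀, …, a_11.
The set {1, x, x², …, x^11} is a basis: it spans P_11 (every such polynomial is a linear combination of these) and is linearly independent (a polynomial is zero iff all its coefficients are zero).
Therefore dim(P_11) = 11 + 1 = 12.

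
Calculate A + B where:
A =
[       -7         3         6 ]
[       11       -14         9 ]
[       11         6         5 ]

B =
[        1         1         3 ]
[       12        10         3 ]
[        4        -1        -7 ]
A + B =
[       -6         4         9 ]
[       23        -4        12 ]
[       15         5        -2 ]

Matrix addition is elementwise: (A+B)[i][j] = A[i][j] + B[i][j].
  (A+B)[0][0] = (-7) + (1) = -6
  (A+B)[0][1] = (3) + (1) = 4
  (A+B)[0][2] = (6) + (3) = 9
  (A+B)[1][0] = (11) + (12) = 23
  (A+B)[1][1] = (-14) + (10) = -4
  (A+B)[1][2] = (9) + (3) = 12
  (A+B)[2][0] = (11) + (4) = 15
  (A+B)[2][1] = (6) + (-1) = 5
  (A+B)[2][2] = (5) + (-7) = -2
A + B =
[       -6         4         9 ]
[       23        -4        12 ]
[       15         5        -2 ]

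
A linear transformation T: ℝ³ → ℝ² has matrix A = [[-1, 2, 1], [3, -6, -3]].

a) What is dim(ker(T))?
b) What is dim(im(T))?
dim(ker) = 2, dim(im) = 1

Observe that row 2 = -3 × row 1 (so the rows are linearly dependent).
Thus rank(A) = 1 (only one linearly independent row).
dim(im(T)) = rank(A) = 1.
By the rank-nullity theorem applied to T: ℝ³ → ℝ², rank(A) + nullity(A) = 3 (the domain dimension), so dim(ker(T)) = 3 - 1 = 2.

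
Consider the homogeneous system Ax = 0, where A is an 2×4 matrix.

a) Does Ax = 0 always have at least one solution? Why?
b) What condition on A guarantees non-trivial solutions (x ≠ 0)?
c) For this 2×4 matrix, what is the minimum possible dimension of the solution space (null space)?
a) Yes, x = 0 is always a solution. b) When A has linearly dependent columns (rank < n). c) Minimum nullity = 2.

a) x = 0 satisfies A·0 = 0, so the zero vector is always a solution.
b) Non-trivial solutions exist iff the columns of A are linearly dependent, equivalently rank(A) < n (the number of columns).
c) By rank-nullity, rank(A) + nullity(A) = n = 4. Since A has only 2 rows, rank(A) ≤ 2, so nullity(A) ≥ 4 - 2 = 2.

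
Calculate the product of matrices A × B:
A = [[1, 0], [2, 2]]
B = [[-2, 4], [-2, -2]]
[[-2, 4], [-8, 4]]

Matrix multiplication:
C[0][0] = 1×-2 + 0×-2 = -2
C[0][1] = 1×4 + 0×-2 = 4
C[1][0] = 2×-2 + 2×-2 = -8
C[1][1] = 2×4 + 2×-2 = 4
Result: [[-2, 4], [-8, 4]]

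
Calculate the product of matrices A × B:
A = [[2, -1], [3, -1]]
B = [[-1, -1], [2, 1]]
[[-4, -3], [-5, -4]]

Matrix multiplication:
C[0][0] = 2×-1 + -1×2 = -4
C[0][1] = 2×-1 + -1×1 = -3
C[1][0] = 3×-1 + -1×2 = -5
C[1][1] = 3×-1 + -1×1 = -4
Result: [[-4, -3], [-5, -4]]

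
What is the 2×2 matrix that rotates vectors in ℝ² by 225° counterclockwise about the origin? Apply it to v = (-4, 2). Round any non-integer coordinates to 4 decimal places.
R = [[-√2/2, √2/2], [-√2/2, -√2/2]]; R·v = (4.2426, 1.4142)

A counterclockwise rotation by angle θ in ℝ² has matrix R(θ) = [[cos θ, -sin θ], [sin θ, cos θ]].
For θ = 225°: cos θ = -√2/2, sin θ = -√2/2.
R(225°) = [[-√2/2, √2/2], [-√2/2, -√2/2]].
R·v = [-√2/2·-4 + (√2/2)·2, -√2/2·-4 + -√2/2·2] = (4.2426, 1.4142).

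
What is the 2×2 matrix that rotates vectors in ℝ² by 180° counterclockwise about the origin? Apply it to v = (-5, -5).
R = [[-1, 0], [0, -1]]; R·v = (5, 5)

A counterclockwise rotation by angle θ in ℝ² has matrix R(θ) = [[cos θ, -sin θ], [sin θ, cos θ]].
For θ = 180°: cos θ = -1, sin θ = 0.
R(180°) = [[-1, 0], [0, -1]].
R·v = [-1·-5 + (0)·-5, 0·-5 + -1·-5] = (5, 5).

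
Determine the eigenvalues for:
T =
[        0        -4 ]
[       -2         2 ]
λ = -2, 4

Solve det(T - λI) = 0. For a 2×2 matrix the characteristic equation is λ² - (trace)λ + det = 0.
trace(T) = a + d = 0 + 2 = 2.
det(T) = a*d - b*c = (0)*(2) - (-4)*(-2) = 0 - 8 = -8.
Characteristic equation: λ² - (2)λ + (-8) = 0.
Discriminant = (2)² - 4*(-8) = 4 + 32 = 36.
λ = (2 ± √36) / 2 = (2 ± 6) / 2 = -2, 4.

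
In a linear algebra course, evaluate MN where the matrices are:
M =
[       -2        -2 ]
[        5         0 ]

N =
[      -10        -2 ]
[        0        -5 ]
MN =
[       20        14 ]
[      -50       -10 ]

Matrix multiplication: (MN)[i][j] = sum over k of M[i][k] * N[k][j].
  (MN)[0][0] = (-2)*(-10) + (-2)*(0) = 20
  (MN)[0][1] = (-2)*(-2) + (-2)*(-5) = 14
  (MN)[1][0] = (5)*(-10) + (0)*(0) = -50
  (MN)[1][1] = (5)*(-2) + (0)*(-5) = -10
MN =
[       20        14 ]
[      -50       -10 ]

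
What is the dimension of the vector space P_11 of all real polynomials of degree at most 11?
Dimension = 12

A polynomial of degree at most 11 can be written as a₀ + a₁x + a₂x² + … + a_11x^11, with 12 free coefficients a₀, …, a_11.
The set {1, x, x², …, x^11} is a basis: it spans P_11 (every such polynomial is a linear combination of these) and is linearly independent (a polynomial is zero iff all its coefficients are zero).
Therefore dim(P_11) = 11 + 1 = 12.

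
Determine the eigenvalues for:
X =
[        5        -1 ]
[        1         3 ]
λ = 4, 4

Solve det(X - λI) = 0. For a 2×2 matrix the characteristic equation is λ² - (trace)λ + det = 0.
trace(X) = a + d = 5 + 3 = 8.
det(X) = a*d - b*c = (5)*(3) - (-1)*(1) = 15 + 1 = 16.
Characteristic equation: λ² - (8)λ + (16) = 0.
Discriminant = (8)² - 4*(16) = 64 - 64 = 0.
λ = (8 ± √0) / 2 = (8 ± 0) / 2 = 4, 4.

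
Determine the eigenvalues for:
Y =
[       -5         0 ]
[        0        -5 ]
λ = -5, -5

Solve det(Y - λI) = 0. For a 2×2 matrix the characteristic equation is λ² - (trace)λ + det = 0.
trace(Y) = a + d = -5 - 5 = -10.
det(Y) = a*d - b*c = (-5)*(-5) - (0)*(0) = 25 - 0 = 25.
Characteristic equation: λ² - (-10)λ + (25) = 0.
Discriminant = (-10)² - 4*(25) = 100 - 100 = 0.
λ = (-10 ± √0) / 2 = (-10 ± 0) / 2 = -5, -5.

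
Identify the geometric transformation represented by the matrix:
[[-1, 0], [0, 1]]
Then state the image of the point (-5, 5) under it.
reflection across the y-axis; image of (-5, 5) is (5, 5)

This is a symmetric orthogonal matrix with determinant -1, which characterizes a reflection in ℝ².
The matrix [[-1, 0], [0, 1]] represents: reflection across the y-axis.
Applying it to (-5, 5): [-1·-5 + 0·5, 0·-5 + 1·5] = (5, 5).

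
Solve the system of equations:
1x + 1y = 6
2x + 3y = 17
x = 1, y = 5

Use elimination (row reduction):
Equation 1: 1x + 1y = 6.
Equation 2: 2x + 3y = 17.
Multiply Eq1 by 2 and Eq2 by 1: 2x + 2y = 12;  2x + 3y = 17.
Subtract: (1)y = 5, so y = 5.
Back-substitute into Eq1: 1x + 1*(5) = 6, so x = 1.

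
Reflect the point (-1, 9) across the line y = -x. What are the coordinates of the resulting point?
(-9, 1)

Reflection across line y = -x: (-1, 9) → (-9, 1)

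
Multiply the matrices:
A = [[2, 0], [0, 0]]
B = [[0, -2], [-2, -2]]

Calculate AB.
[[0, -4], [0, 0]]

Each entry (i,j) of AB = sum over k of A[i][k]*B[k][j].
(AB)[0][0] = (2)*(0) + (0)*(-2) = 0
(AB)[0][1] = (2)*(-2) + (0)*(-2) = -4
(AB)[1][0] = (0)*(0) + (0)*(-2) = 0
(AB)[1][1] = (0)*(-2) + (0)*(-2) = 0
AB = [[0, -4], [0, 0]]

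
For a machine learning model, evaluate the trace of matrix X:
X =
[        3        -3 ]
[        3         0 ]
tr(X) = 3 + 0 = 3

The trace of a square matrix is the sum of its diagonal entries.
Diagonal entries of X: X[0][0] = 3, X[1][1] = 0.
tr(X) = 3 + 0 = 3.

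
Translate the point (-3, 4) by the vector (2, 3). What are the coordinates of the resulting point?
(-1, 7)

Translation by (2, 3):
x' = -3 + 2 = -1
y' = 4 + 3 = 7
Homogeneous matrix: [[1, 0, 2], [0, 1, 3], [0, 0, 1]]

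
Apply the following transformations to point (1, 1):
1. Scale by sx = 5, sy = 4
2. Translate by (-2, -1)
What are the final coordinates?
(3, 3)

Step 1: Scale (1, 1) by (sx, sy) = (5, 4) → (5, 4)
Step 2: Translate by (-2, -1) → (3, 3)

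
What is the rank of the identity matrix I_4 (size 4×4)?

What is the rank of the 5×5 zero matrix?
rank(I_4) = 4, rank(0) = 0

The identity I_4 has 4 columns that are the standard basis vectors e_1, …, e_4. These are linearly independent, so all 4 columns are pivots and rank(I_4) = 4.
The 5×5 zero matrix has every entry zero, so every row is the zero row and there are no pivots; rank(0) = 0.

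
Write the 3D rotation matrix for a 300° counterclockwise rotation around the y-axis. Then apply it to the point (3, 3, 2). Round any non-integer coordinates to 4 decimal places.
R = [[1/2, 0, -√3/2], [0, 1, 0], [√3/2, 0, 1/2]]; R·(3, 3, 2) = (-0.2321, 3.0000, 3.5981)

Rotation matrix for 300° around y-axis:
cos(300°) = 1/2, sin(300°) = -√3/2
R = [[1/2, 0, -√3/2], [0, 1, 0], [√3/2, 0, 1/2]]
Apply to (3, 3, 2): R·[3, 3, 2]ᵀ = (-0.2321, 3.0000, 3.5981)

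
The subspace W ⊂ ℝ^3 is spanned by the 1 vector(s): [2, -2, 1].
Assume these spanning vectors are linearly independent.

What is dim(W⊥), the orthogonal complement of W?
dim(W⊥) = 2

For any subspace W of ℝ^n, dim(W) + dim(W⊥) = n (the whole-space dimension).
Here the given 1 vectors are linearly independent, so dim(W) = 1.
Thus dim(W⊥) = n - dim(W) = 3 - 1 = 2.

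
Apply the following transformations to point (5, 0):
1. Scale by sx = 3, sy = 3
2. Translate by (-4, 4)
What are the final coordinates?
(11, 4)

Step 1: Scale (5, 0) by (sx, sy) = (3, 3) → (15, 0)
Step 2: Translate by (-4, 4) → (11, 4)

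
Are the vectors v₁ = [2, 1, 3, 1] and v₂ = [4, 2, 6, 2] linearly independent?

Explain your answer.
No, linearly dependent (v₂ = 2·v₁)

Check whether there is a scalar k with v₂ = k·v₁.
Comparing components, k = 2 satisfies 2·[2, 1, 3, 1] = [4, 2, 6, 2].
Since v₂ is a scalar multiple of v₁, the two vectors are linearly dependent.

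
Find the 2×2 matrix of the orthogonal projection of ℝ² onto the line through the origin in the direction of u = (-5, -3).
[[25/34, 15/34], [15/34, 9/34]]

The orthogonal projection onto the line spanned by a nonzero vector u = (a, b) has matrix P = (u uᵀ) / (uᵀ u) = (1/(a² + b²)) · [[a², ab], [ab, b²]].
Here u = (-5, -3), so a² + b² = 25 + 9 = 34.
P = (1/34) · [[25, 15], [15, 9]] = [[25/34, 15/34], [15/34, 9/34]].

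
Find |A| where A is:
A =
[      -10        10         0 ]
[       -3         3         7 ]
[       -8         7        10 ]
det(A) = -70

Expand along row 0 (cofactor expansion): det(A) = a*(e*i - f*h) - b*(d*i - f*g) + c*(d*h - e*g), where the 3×3 is [[a, b, c], [d, e, f], [g, h, i]].
Minor M_00 = (3)*(10) - (7)*(7) = 30 - 49 = -19.
Minor M_01 = (-3)*(10) - (7)*(-8) = -30 + 56 = 26.
Minor M_02 = (-3)*(7) - (3)*(-8) = -21 + 24 = 3.
det(A) = (-10)*(-19) - (10)*(26) + (0)*(3) = 190 - 260 + 0 = -70.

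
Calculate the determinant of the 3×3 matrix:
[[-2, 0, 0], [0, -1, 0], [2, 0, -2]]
-4

Expansion along first row:
det = -2·det([[-1,0],[0,-2]]) - 0·det([[0,0],[2,-2]]) + 0·det([[0,-1],[2,0]])
    = -2·(-1·-2 - 0·0) - 0·(0·-2 - 0·2) + 0·(0·0 - -1·2)
    = -2·2 - 0·0 + 0·2
    = -4 + 0 + 0 = -4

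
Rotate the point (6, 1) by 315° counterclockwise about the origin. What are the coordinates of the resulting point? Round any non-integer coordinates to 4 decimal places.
(4.9497, -3.5355)

Rotation matrix R(θ) = [[cos θ, -sin θ], [sin θ, cos θ]]; for θ = 315°:
R = [[√2/2, √2/2], [-√2/2, √2/2]]
Result: R × [6, 1]ᵀ = [√2/2·6 + (√2/2)·1, -√2/2·6 + (√2/2)·1]ᵀ = (4.9497, -3.5355)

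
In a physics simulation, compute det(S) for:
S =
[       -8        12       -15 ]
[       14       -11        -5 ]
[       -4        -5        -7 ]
det(S) = 2710

Expand along row 0 (cofactor expansion): det(S) = a*(e*i - f*h) - b*(d*i - f*g) + c*(d*h - e*g), where the 3×3 is [[a, b, c], [d, e, f], [g, h, i]].
Minor M_00 = (-11)*(-7) - (-5)*(-5) = 77 - 25 = 52.
Minor M_01 = (14)*(-7) - (-5)*(-4) = -98 - 20 = -118.
Minor M_02 = (14)*(-5) - (-11)*(-4) = -70 - 44 = -114.
det(S) = (-8)*(52) - (12)*(-118) + (-15)*(-114) = -416 + 1416 + 1710 = 2710.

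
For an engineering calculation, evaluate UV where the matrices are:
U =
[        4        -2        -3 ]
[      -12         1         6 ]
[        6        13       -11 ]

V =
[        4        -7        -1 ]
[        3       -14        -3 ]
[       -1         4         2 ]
UV =
[       13       -12        -4 ]
[      -51        94        21 ]
[       74      -268       -67 ]

Matrix multiplication: (UV)[i][j] = sum over k of U[i][k] * V[k][j].
  (UV)[0][0] = (4)*(4) + (-2)*(3) + (-3)*(-1) = 13
  (UV)[0][1] = (4)*(-7) + (-2)*(-14) + (-3)*(4) = -12
  (UV)[0][2] = (4)*(-1) + (-2)*(-3) + (-3)*(2) = -4
  (UV)[1][0] = (-12)*(4) + (1)*(3) + (6)*(-1) = -51
  (UV)[1][1] = (-12)*(-7) + (1)*(-14) + (6)*(4) = 94
  (UV)[1][2] = (-12)*(-1) + (1)*(-3) + (6)*(2) = 21
  (UV)[2][0] = (6)*(4) + (13)*(3) + (-11)*(-1) = 74
  (UV)[2][1] = (6)*(-7) + (13)*(-14) + (-11)*(4) = -268
  (UV)[2][2] = (6)*(-1) + (13)*(-3) + (-11)*(2) = -67
UV =
[       13       -12        -4 ]
[      -51        94        21 ]
[       74      -268       -67 ]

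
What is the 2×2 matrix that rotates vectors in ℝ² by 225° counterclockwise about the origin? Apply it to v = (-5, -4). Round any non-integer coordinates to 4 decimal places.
R = [[-√2/2, √2/2], [-√2/2, -√2/2]]; R·v = (0.7071, 6.3640)

A counterclockwise rotation by angle θ in ℝ² has matrix R(θ) = [[cos θ, -sin θ], [sin θ, cos θ]].
For θ = 225°: cos θ = -√2/2, sin θ = -√2/2.
R(225°) = [[-√2/2, √2/2], [-√2/2, -√2/2]].
R·v = [-√2/2·-5 + (√2/2)·-4, -√2/2·-5 + -√2/2·-4] = (0.7071, 6.3640).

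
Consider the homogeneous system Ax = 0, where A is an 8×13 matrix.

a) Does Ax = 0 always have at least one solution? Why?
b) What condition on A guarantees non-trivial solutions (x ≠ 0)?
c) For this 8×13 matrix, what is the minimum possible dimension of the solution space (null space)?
a) Yes, x = 0 is always a solution. b) When A has linearly dependent columns (rank < n). c) Minimum nullity = 5.

a) x = 0 satisfies A·0 = 0, so the zero vector is always a solution.
b) Non-trivial solutions exist iff the columns of A are linearly dependent, equivalently rank(A) < n (the number of columns).
c) By rank-nullity, rank(A) + nullity(A) = n = 13. Since A has only 8 rows, rank(A) ≤ 8, so nullity(A) ≥ 13 - 8 = 5.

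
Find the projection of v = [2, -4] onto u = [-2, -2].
[-1, -1]

The projection of v onto u is proj_u(v) = ((v·u) / (u·u)) · u.
v·u = (2)*(-2) + (-4)*(-2) = 4.
u·u = (-2)*(-2) + (-2)*(-2) = 8.
coefficient = 4 / 8 = 1/2.
proj_u(v) = 1/2 · [-2, -2] = [-1, -1].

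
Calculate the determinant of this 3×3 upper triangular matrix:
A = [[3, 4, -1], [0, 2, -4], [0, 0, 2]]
12

The determinant of a triangular matrix is the product of its diagonal entries (the off-diagonal entries above the diagonal do not affect it).
det(A) = (3) * (2) * (2) = 12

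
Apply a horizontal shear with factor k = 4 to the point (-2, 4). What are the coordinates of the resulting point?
(14, 4)

Shear matrix for horizontal shear with factor k = 4:
[[1, 4], [0, 1]]
Result: (-2, 4) → (14, 4)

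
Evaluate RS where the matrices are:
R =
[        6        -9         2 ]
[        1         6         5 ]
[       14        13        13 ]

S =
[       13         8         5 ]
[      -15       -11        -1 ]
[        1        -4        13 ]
RS =
[      215       139        65 ]
[      -72       -78        64 ]
[        0       -83       226 ]

Matrix multiplication: (RS)[i][j] = sum over k of R[i][k] * S[k][j].
  (RS)[0][0] = (6)*(13) + (-9)*(-15) + (2)*(1) = 215
  (RS)[0][1] = (6)*(8) + (-9)*(-11) + (2)*(-4) = 139
  (RS)[0][2] = (6)*(5) + (-9)*(-1) + (2)*(13) = 65
  (RS)[1][0] = (1)*(13) + (6)*(-15) + (5)*(1) = -72
  (RS)[1][1] = (1)*(8) + (6)*(-11) + (5)*(-4) = -78
  (RS)[1][2] = (1)*(5) + (6)*(-1) + (5)*(13) = 64
  (RS)[2][0] = (14)*(13) + (13)*(-15) + (13)*(1) = 0
  (RS)[2][1] = (14)*(8) + (13)*(-11) + (13)*(-4) = -83
  (RS)[2][2] = (14)*(5) + (13)*(-1) + (13)*(13) = 226
RS =
[      215       139        65 ]
[      -72       -78        64 ]
[        0       -83       226 ]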